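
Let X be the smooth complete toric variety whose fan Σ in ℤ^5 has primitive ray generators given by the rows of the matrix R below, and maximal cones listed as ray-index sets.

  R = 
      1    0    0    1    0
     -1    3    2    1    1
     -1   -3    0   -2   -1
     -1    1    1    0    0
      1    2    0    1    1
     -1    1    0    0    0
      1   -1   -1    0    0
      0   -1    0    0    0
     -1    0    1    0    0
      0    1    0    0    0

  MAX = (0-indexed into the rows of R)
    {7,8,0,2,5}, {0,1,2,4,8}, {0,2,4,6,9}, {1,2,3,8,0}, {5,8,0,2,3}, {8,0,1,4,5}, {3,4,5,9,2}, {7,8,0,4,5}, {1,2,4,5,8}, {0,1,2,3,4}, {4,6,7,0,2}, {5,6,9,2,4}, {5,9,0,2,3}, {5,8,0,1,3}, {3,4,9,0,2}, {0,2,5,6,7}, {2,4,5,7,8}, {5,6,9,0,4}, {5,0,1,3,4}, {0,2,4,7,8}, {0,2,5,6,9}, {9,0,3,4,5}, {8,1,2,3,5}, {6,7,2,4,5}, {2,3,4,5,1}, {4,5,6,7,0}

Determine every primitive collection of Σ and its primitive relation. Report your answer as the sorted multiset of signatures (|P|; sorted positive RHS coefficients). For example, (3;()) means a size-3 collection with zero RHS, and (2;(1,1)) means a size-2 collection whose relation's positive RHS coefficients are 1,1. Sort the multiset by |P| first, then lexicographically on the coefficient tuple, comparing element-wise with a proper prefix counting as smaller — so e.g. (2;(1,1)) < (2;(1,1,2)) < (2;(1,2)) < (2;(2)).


Δ(Σ) — 10 vertices, 11 min non-faces:

  P = {3,6}:  v_{3} + v_{6} = 0  ⇒ sig = (2;())
  P = {7,9}:  v_{7} + v_{9} = 0  ⇒ sig = (2;())
  P = {3,7}:  v_{3} + v_{7} = v_{8}  ⇒ sig = (2;(1))
  P = {6,8}:  v_{6} + v_{8} = v_{7}  ⇒ sig = (2;(1))
  P = {8,9}:  v_{8} + v_{9} = v_{3}  ⇒ sig = (2;(1))
  P = {1,6}:  v_{1} + v_{6} = v_{4} + v_{8}  ⇒ sig = (2;(1,1))
  P = {1,7}:  v_{1} + v_{7} = v_{4} + 2·v_{8}  ⇒ sig = (2;(1,2))
  P = {1,9}:  v_{1} + v_{9} = 2·v_{3} + v_{4}  ⇒ sig = (2;(1,2))
  P = {3,4,8}:  v_{3} + v_{4} + v_{8} = v_{1}  ⇒ sig = (3;(1))
  P = {0,2,4,5}:  v_{0} + v_{2} + v_{4} + v_{5} = 0  ⇒ sig = (4;())
  P = {0,1,2,5}:  v_{0} + v_{1} + v_{2} + v_{5} = v_{3} + v_{8}  ⇒ sig = (4;(1,1))

Hence PRS(X_Σ) =
{ (2;()) ×2,  (2;(1)) ×3,  (2;(1,1)),  (2;(1,2)) ×2,  (3;(1)),  (4;()),  (4;(1,1)) }


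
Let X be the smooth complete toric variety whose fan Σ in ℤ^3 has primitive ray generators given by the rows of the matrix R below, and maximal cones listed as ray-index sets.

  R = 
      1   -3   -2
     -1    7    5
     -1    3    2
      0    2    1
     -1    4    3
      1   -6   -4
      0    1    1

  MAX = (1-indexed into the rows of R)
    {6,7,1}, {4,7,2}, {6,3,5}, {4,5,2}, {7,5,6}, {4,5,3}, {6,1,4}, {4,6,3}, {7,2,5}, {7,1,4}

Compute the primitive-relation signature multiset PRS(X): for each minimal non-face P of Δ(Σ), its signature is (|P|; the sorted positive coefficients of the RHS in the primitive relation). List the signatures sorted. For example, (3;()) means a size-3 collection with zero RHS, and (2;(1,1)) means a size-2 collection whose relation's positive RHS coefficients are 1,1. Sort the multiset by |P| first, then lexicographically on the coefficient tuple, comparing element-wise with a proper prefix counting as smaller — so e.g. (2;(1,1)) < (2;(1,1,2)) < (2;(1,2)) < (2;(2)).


9 minimal non-faces of Δ(Σ) (on 7 rays):

  P={1,3}:  v_{1} + v_{3} = 0  ⟹  sig = (2;())
  P={1,5}:  v_{1} + v_{5} = v_{7}  ⟹  sig = (2;(1))
  P={2,6}:  v_{2} + v_{6} = v_{7}  ⟹  sig = (2;(1))
  P={3,7}:  v_{3} + v_{7} = v_{5}  ⟹  sig = (2;(1))
  P={1,2}:  v_{1} + v_{2} = v_{4} + 2·v_{7}  ⟹  sig = (2;(1,2))
  P={2,3}:  v_{2} + v_{3} = v_{4} + 2·v_{5}  ⟹  sig = (2;(1,2))
  P={4,5,6}:  v_{4} + v_{5} + v_{6} = 0  ⟹  sig = (3;())
  P={4,5,7}:  v_{4} + v_{5} + v_{7} = v_{2}  ⟹  sig = (3;(1))
  P={4,6,7}:  v_{4} + v_{6} + v_{7} = v_{1}  ⟹  sig = (3;(1))

Hence PRS(X_Σ) =
    (2;())
    (2;(1))
    (2;(1))
    (2;(1))
    (2;(1,2))
    (2;(1,2))
    (3;())
    (3;(1))
    (3;(1))


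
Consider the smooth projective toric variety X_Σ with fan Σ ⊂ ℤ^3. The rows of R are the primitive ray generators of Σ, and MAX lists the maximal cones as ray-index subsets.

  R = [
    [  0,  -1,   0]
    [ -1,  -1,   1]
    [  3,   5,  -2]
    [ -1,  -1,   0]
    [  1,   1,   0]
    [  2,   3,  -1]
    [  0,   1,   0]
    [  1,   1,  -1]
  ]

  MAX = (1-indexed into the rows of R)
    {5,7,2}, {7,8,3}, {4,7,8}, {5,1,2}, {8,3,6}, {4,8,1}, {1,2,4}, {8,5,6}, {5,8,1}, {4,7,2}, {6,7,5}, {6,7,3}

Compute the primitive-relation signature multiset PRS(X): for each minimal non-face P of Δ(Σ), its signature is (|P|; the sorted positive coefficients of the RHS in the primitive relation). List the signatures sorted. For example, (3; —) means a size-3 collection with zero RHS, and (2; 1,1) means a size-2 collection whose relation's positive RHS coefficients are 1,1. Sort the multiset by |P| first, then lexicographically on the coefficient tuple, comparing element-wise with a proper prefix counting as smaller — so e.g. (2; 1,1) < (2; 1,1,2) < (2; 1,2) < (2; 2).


12 collections generate NE(X_Σ); each relation:

  • {1,7}:  v_{1} + v_{7} = 0  so sig = (2; —)
  • {2,8}:  v_{2} + v_{8} = 0  so sig = (2; —)
  • {4,5}:  v_{4} + v_{5} = 0  so sig = (2; —)
  • {1,3}:  v_{1} + v_{3} = v_{6} + v_{8}  so sig = (2; 1,1)
  • {1,6}:  v_{1} + v_{6} = v_{5} + v_{8}  so sig = (2; 1,1)
  • {2,3}:  v_{2} + v_{3} = v_{6} + v_{7}  so sig = (2; 1,1)
  • {2,6}:  v_{2} + v_{6} = v_{5} + v_{7}  so sig = (2; 1,1)
  • {4,6}:  v_{4} + v_{6} = v_{7} + v_{8}  so sig = (2; 1,1)
  • {3,5}:  v_{3} + v_{5} = 2·v_{6}  so sig = (2; 2)
  • {3,4}:  v_{3} + v_{4} = 2·v_{7} + 2·v_{8}  so sig = (2; 2,2)
  • {5,7,8}:  v_{5} + v_{7} + v_{8} = v_{6}  so sig = (3; 1)
  • {6,7,8}:  v_{6} + v_{7} + v_{8} = v_{3}  so sig = (3; 1)

Signatures (|P|; sorted positive RHS coefficients), sorted:
[(2; —), (2; —), (2; —), (2; 1,1), (2; 1,1), (2; 1,1), (2; 1,1), (2; 1,1), (2; 2), (2; 2,2), (3; 1), (3; 1)]


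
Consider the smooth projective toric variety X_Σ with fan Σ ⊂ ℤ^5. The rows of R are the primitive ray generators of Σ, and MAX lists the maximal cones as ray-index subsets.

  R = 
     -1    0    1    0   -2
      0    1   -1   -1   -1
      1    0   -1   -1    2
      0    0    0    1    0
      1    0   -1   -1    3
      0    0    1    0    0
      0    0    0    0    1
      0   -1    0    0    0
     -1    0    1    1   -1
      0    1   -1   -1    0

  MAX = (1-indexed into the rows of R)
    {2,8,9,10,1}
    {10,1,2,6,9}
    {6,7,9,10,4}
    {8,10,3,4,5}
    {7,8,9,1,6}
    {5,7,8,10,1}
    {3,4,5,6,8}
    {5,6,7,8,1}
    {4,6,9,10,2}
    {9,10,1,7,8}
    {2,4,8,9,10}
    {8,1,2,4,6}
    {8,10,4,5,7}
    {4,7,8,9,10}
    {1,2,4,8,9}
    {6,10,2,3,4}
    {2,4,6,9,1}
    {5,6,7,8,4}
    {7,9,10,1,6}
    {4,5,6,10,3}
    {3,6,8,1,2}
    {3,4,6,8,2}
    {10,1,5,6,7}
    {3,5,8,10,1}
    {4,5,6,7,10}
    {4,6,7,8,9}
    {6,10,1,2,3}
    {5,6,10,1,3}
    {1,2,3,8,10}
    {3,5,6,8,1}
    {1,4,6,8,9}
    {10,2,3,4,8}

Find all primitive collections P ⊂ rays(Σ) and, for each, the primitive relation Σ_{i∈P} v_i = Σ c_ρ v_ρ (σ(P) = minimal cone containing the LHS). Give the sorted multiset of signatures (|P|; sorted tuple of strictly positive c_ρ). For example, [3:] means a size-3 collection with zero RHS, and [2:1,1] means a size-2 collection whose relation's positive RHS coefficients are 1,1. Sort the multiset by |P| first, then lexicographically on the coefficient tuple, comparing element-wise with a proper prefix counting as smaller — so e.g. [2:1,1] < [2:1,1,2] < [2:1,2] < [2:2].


|primitive collections| = 11. Relations:

  {2,7}:  v_{2} + v_{7} = v_{10} — sig = [2:1]
  {3,7}:  v_{3} + v_{7} = v_{5} — sig = [2:1]
  {3,9}:  v_{3} + v_{9} = v_{7} — sig = [2:1]
  {2,5}:  v_{2} + v_{5} = v_{3} + v_{10} — sig = [2:1,1]
  {5,9}:  v_{5} + v_{9} = 2·v_{7} — sig = [2:2]
  {1,3,4}:  v_{1} + v_{3} + v_{4} = 0 — sig = [3:]
  {1,4,5}:  v_{1} + v_{4} + v_{5} = v_{7} — sig = [3:1]
  {1,4,7}:  v_{1} + v_{4} + v_{7} = v_{9} — sig = [3:1]
  {1,4,10}:  v_{1} + v_{4} + v_{10} = v_{2} + v_{9} — sig = [3:1,1]
  {6,8,10}:  v_{6} + v_{8} + v_{10} = v_{1} + v_{3} — sig = [3:1,1]
  {2,6,8,9}:  v_{2} + v_{6} + v_{8} + v_{9} = v_{1} — sig = [4:1]

so the primitive-relation signature multiset is
[[2:1], [2:1], [2:1], [2:1,1], [2:2], [3:], [3:1], [3:1], [3:1,1], [3:1,1], [4:1]]


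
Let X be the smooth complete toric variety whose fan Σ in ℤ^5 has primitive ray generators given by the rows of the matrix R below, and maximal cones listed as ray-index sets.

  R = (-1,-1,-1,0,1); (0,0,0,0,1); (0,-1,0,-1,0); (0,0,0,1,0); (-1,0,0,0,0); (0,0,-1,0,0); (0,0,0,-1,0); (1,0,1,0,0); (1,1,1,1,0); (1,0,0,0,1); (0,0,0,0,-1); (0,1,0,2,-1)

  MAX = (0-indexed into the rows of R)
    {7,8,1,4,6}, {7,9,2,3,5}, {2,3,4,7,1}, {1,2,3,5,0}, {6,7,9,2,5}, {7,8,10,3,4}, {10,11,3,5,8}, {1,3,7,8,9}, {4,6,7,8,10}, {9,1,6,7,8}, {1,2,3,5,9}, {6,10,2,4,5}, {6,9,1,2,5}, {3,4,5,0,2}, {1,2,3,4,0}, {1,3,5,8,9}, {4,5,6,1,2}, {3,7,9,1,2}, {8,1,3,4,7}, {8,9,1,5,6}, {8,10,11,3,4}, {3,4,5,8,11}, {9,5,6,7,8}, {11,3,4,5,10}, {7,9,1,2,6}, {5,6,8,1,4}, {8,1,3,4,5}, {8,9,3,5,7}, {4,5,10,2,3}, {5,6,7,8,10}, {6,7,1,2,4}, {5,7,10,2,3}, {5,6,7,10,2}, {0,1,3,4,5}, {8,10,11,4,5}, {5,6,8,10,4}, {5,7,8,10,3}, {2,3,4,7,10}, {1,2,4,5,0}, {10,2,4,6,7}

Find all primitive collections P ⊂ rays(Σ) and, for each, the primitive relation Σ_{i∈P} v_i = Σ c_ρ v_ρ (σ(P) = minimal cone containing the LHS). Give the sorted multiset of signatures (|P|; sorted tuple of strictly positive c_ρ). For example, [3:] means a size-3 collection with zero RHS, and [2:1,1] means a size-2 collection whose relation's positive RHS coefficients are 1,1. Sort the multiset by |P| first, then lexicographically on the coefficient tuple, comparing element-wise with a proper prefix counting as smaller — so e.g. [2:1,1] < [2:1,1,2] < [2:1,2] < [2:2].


|primitive collections| = 20. Relations:

  • {1,10}:  v_{1} + v_{10} = 0 — sig = [2:]
  • {3,6}:  v_{3} + v_{6} = 0 — sig = [2:]
  • {2,8}:  v_{2} + v_{8} = v_{7} — sig = [2:1]
  • {4,9}:  v_{4} + v_{9} = v_{1} — sig = [2:1]
  • {0,8}:  v_{0} + v_{8} = v_{1} + v_{3} — sig = [2:1,1]
  • {2,11}:  v_{2} + v_{11} = v_{3} + v_{10} — sig = [2:1,1]
  • {9,10}:  v_{9} + v_{10} = v_{5} + v_{7} — sig = [2:1,1]
  • {0,7}:  v_{0} + v_{7} = v_{1} + v_{2} + v_{3} — sig = [2:1,1,1]
  • {7,11}:  v_{7} + v_{11} = v_{3} + v_{8} + v_{10} — sig = [2:1,1,1]
  • {9,11}:  v_{9} + v_{11} = v_{3} + v_{5} + v_{8} — sig = [2:1,1,1]
  • {0,6}:  v_{0} + v_{6} = v_{1} + v_{2} + v_{4} + v_{5} — sig = [2:1,1,1,1]
  • {0,10}:  v_{0} + v_{10} = v_{2} + v_{3} + v_{4} + v_{5} — sig = [2:1,1,1,1]
  • {1,11}:  v_{1} + v_{11} = v_{3} + v_{4} + v_{5} + v_{8} — sig = [2:1,1,1,1]
  • {6,11}:  v_{6} + v_{11} = v_{4} + v_{5} + v_{8} + v_{10} — sig = [2:1,1,1,1]
  • {0,9}:  v_{0} + v_{9} = 2·v_{1} + v_{2} + v_{3} + v_{5} — sig = [2:1,1,1,2]
  • {0,11}:  v_{0} + v_{11} = 2·v_{3} + v_{4} + v_{5} — sig = [2:1,1,2]
  • {4,5,7}:  v_{4} + v_{5} + v_{7} = 0 — sig = [3:]
  • {1,5,7}:  v_{1} + v_{5} + v_{7} = v_{9} — sig = [3:1]
  • {1,2,3,4,5}:  v_{1} + v_{2} + v_{3} + v_{4} + v_{5} = v_{0} — sig = [5:1]
  • {3,4,5,8,10}:  v_{3} + v_{4} + v_{5} + v_{8} + v_{10} = v_{11} — sig = [5:1]

so the primitive-relation signature multiset is
    [2:]
    [2:]
    [2:1]
    [2:1]
    [2:1,1]
    [2:1,1]
    [2:1,1]
    [2:1,1,1]
    [2:1,1,1]
    [2:1,1,1]
    [2:1,1,1,1]
    [2:1,1,1,1]
    [2:1,1,1,1]
    [2:1,1,1,1]
    [2:1,1,1,2]
    [2:1,1,2]
    [3:]
    [3:1]
    [5:1]
    [5:1]


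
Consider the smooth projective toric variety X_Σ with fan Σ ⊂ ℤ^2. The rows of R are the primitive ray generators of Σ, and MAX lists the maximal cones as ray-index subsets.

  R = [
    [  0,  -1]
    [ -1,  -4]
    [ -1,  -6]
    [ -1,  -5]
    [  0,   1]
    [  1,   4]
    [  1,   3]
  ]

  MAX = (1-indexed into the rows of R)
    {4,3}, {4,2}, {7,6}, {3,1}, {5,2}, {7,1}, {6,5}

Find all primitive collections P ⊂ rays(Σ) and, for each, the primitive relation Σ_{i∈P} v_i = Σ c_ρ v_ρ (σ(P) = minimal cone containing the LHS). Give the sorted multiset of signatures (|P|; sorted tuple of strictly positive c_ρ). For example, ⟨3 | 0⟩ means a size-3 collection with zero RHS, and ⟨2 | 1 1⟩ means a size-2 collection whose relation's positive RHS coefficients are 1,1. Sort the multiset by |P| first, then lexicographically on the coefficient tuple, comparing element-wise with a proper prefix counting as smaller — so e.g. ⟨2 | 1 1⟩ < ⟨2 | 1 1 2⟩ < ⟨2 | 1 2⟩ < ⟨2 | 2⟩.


|primitive collections| = 14. Relations:

  P = {1,5}:  v_{1} + v_{5} = 0  ⟹  sig = ⟨2 | 0⟩
  P = {2,6}:  v_{2} + v_{6} = 0  ⟹  sig = ⟨2 | 0⟩
  P = {1,2}:  v_{1} + v_{2} = v_{4}  ⟹  sig = ⟨2 | 1⟩
  P = {1,4}:  v_{1} + v_{4} = v_{3}  ⟹  sig = ⟨2 | 1⟩
  P = {1,6}:  v_{1} + v_{6} = v_{7}  ⟹  sig = ⟨2 | 1⟩
  P = {2,7}:  v_{2} + v_{7} = v_{1}  ⟹  sig = ⟨2 | 1⟩
  P = {3,5}:  v_{3} + v_{5} = v_{4}  ⟹  sig = ⟨2 | 1⟩
  P = {4,5}:  v_{4} + v_{5} = v_{2}  ⟹  sig = ⟨2 | 1⟩
  P = {4,6}:  v_{4} + v_{6} = v_{1}  ⟹  sig = ⟨2 | 1⟩
  P = {5,7}:  v_{5} + v_{7} = v_{6}  ⟹  sig = ⟨2 | 1⟩
  P = {2,3}:  v_{2} + v_{3} = 2·v_{4}  ⟹  sig = ⟨2 | 2⟩
  P = {3,6}:  v_{3} + v_{6} = 2·v_{1}  ⟹  sig = ⟨2 | 2⟩
  P = {4,7}:  v_{4} + v_{7} = 2·v_{1}  ⟹  sig = ⟨2 | 2⟩
  P = {3,7}:  v_{3} + v_{7} = 3·v_{1}  ⟹  sig = ⟨2 | 3⟩

Sorted signature multiset PRS(X):
[⟨2 | 0⟩, ⟨2 | 0⟩, ⟨2 | 1⟩, ⟨2 | 1⟩, ⟨2 | 1⟩, ⟨2 | 1⟩, ⟨2 | 1⟩, ⟨2 | 1⟩, ⟨2 | 1⟩, ⟨2 | 1⟩, ⟨2 | 2⟩, ⟨2 | 2⟩, ⟨2 | 2⟩, ⟨2 | 3⟩]


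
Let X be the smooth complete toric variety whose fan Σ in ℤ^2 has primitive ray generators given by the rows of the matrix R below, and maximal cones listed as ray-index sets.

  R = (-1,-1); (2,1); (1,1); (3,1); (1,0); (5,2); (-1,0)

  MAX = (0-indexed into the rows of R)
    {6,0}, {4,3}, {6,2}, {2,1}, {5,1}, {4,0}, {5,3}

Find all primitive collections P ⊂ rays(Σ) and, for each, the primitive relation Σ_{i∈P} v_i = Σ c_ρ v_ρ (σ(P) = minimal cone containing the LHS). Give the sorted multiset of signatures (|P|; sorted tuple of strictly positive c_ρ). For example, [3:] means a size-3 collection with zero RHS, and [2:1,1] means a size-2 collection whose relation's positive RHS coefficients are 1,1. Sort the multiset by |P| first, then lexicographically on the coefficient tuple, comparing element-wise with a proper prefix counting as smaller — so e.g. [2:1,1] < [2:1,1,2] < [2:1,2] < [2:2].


14 minimal non-faces of Δ(Σ) (on 7 rays):

  P={0,2}:  v_{0} + v_{2} = 0 — sig = [2:]
  P={4,6}:  v_{4} + v_{6} = 0 — sig = [2:]
  P={0,1}:  v_{0} + v_{1} = v_{4} — sig = [2:1]
  P={1,3}:  v_{1} + v_{3} = v_{5} — sig = [2:1]
  P={1,4}:  v_{1} + v_{4} = v_{3} — sig = [2:1]
  P={1,6}:  v_{1} + v_{6} = v_{2} — sig = [2:1]
  P={2,4}:  v_{2} + v_{4} = v_{1} — sig = [2:1]
  P={3,6}:  v_{3} + v_{6} = v_{1} — sig = [2:1]
  P={0,5}:  v_{0} + v_{5} = v_{3} + v_{4} — sig = [2:1,1]
  P={0,3}:  v_{0} + v_{3} = 2·v_{4} — sig = [2:2]
  P={2,3}:  v_{2} + v_{3} = 2·v_{1} — sig = [2:2]
  P={4,5}:  v_{4} + v_{5} = 2·v_{3} — sig = [2:2]
  P={5,6}:  v_{5} + v_{6} = 2·v_{1} — sig = [2:2]
  P={2,5}:  v_{2} + v_{5} = 3·v_{1} — sig = [2:3]

Signatures (|P|; sorted positive RHS coefficients), sorted:
    |P|=2: 14 collections, coeffs (), (), (1), (1), (1), (1), (1), (1), (1,1), (2), (2), (2), (2), (3)


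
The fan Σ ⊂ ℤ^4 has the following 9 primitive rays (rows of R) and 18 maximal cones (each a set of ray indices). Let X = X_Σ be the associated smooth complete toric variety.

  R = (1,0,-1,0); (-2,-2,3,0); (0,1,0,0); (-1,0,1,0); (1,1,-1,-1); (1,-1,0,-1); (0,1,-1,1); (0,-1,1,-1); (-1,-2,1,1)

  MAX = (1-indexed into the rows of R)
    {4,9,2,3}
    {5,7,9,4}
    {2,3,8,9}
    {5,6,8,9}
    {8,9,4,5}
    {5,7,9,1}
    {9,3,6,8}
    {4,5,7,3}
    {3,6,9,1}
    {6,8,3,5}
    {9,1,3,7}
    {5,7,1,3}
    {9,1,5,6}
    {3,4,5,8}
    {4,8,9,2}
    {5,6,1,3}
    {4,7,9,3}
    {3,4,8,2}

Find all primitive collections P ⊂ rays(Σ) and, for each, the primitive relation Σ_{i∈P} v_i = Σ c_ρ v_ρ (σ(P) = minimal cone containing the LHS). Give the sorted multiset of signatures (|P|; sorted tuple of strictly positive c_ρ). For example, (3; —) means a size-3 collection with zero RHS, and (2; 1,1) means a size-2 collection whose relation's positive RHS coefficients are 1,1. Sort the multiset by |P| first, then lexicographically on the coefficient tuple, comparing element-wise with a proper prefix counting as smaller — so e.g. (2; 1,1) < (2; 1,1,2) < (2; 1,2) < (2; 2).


11 collections generate NE(X_Σ); each relation:

  • {1,4}:  v_{1} + v_{4} = 0 — sig = (2; —)
  • {7,8}:  v_{7} + v_{8} = 0 — sig = (2; —)
  • {1,8}:  v_{1} + v_{8} = v_{6} — sig = (2; 1)
  • {4,6}:  v_{4} + v_{6} = v_{8} — sig = (2; 1)
  • {6,7}:  v_{6} + v_{7} = v_{1} — sig = (2; 1)
  • {2,5}:  v_{2} + v_{5} = v_{4} + v_{8} — sig = (2; 1,1)
  • {1,2}:  v_{1} + v_{2} = v_{3} + v_{8} + v_{9} — sig = (2; 1,1,1)
  • {2,7}:  v_{2} + v_{7} = v_{3} + v_{4} + v_{9} — sig = (2; 1,1,1)
  • {2,6}:  v_{2} + v_{6} = v_{3} + 2·v_{8} + v_{9} — sig = (2; 1,1,2)
  • {3,5,9}:  v_{3} + v_{5} + v_{9} = 0 — sig = (3; —)
  • {3,4,8,9}:  v_{3} + v_{4} + v_{8} + v_{9} = v_{2} — sig = (4; 1)

Signatures (|P|; sorted positive RHS coefficients), sorted:
    |P|=2: 9 collections, coeffs (), (), (1), (1), (1), (1,1), (1,1,1), (1,1,1), (1,1,2)
    |P|=3: 1 collection, coeffs ()
    |P|=4: 1 collection, coeffs (1)


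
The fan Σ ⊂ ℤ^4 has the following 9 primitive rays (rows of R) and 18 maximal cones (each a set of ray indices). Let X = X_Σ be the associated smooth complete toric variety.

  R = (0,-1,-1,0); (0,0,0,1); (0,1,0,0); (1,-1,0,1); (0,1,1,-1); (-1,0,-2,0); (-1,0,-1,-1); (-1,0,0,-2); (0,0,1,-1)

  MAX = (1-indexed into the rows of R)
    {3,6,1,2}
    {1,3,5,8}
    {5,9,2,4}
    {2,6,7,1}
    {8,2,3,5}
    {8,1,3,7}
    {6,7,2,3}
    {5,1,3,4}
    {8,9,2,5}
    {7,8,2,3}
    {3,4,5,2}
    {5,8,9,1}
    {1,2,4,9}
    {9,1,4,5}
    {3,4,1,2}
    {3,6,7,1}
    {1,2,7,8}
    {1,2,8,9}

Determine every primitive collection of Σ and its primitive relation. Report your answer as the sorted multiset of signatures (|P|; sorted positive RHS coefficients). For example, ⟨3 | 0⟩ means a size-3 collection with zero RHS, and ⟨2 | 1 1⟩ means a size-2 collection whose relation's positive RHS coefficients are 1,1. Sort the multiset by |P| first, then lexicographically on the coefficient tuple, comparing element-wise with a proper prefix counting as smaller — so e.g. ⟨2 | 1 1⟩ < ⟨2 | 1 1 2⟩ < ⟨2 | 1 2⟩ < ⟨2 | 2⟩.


Δ(Σ) — 9 vertices, 12 min non-faces:

  • {3,9}:  v_{3} + v_{9} = v_{5}  so sig = ⟨2 | 1⟩
  • {4,7}:  v_{4} + v_{7} = v_{1}  so sig = ⟨2 | 1⟩
  • {6,9}:  v_{6} + v_{9} = v_{7}  so sig = ⟨2 | 1⟩
  • {7,9}:  v_{7} + v_{9} = v_{8}  so sig = ⟨2 | 1⟩
  • {4,8}:  v_{4} + v_{8} = v_{1} + v_{9}  so sig = ⟨2 | 1 1⟩
  • {5,6}:  v_{5} + v_{6} = v_{3} + v_{7}  so sig = ⟨2 | 1 1⟩
  • {5,7}:  v_{5} + v_{7} = v_{3} + v_{8}  so sig = ⟨2 | 1 1⟩
  • {4,6}:  v_{4} + v_{6} = 2·v_{1} + v_{2} + v_{3}  so sig = ⟨2 | 1 1 2⟩
  • {6,8}:  v_{6} + v_{8} = 2·v_{7}  so sig = ⟨2 | 2⟩
  • {1,2,5}:  v_{1} + v_{2} + v_{5} = 0  so sig = ⟨3 | 0⟩
  • {1,2,3,7}:  v_{1} + v_{2} + v_{3} + v_{7} = v_{6}  so sig = ⟨4 | 1⟩
  • {1,2,3,8}:  v_{1} + v_{2} + v_{3} + v_{8} = v_{7}  so sig = ⟨4 | 1⟩

Sorted signature multiset PRS(X):
    ⟨2 | 1⟩
    ⟨2 | 1⟩
    ⟨2 | 1⟩
    ⟨2 | 1⟩
    ⟨2 | 1 1⟩
    ⟨2 | 1 1⟩
    ⟨2 | 1 1⟩
    ⟨2 | 1 1 2⟩
    ⟨2 | 2⟩
    ⟨3 | 0⟩
    ⟨4 | 1⟩
    ⟨4 | 1⟩


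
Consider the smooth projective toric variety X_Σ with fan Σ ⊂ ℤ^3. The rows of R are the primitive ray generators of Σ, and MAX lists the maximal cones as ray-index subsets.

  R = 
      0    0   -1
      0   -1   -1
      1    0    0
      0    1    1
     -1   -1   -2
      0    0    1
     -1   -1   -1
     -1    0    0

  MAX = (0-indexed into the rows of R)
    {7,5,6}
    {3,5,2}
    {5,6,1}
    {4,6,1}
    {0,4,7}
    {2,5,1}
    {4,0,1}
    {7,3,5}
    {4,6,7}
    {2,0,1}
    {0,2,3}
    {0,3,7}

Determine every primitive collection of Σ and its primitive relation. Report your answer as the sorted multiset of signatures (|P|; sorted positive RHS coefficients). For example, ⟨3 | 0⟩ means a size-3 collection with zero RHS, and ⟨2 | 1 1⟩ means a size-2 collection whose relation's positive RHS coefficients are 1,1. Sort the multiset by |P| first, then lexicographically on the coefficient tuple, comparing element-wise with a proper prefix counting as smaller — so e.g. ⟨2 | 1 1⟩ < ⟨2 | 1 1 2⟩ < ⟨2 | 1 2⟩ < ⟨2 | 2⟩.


The 10 primitive collections of Σ (r=8, n=3):

  P = {0,5}:  v_{0} + v_{5} = 0  so sig = ⟨2 | 0⟩
  P = {1,3}:  v_{1} + v_{3} = 0  so sig = ⟨2 | 0⟩
  P = {2,7}:  v_{2} + v_{7} = 0  so sig = ⟨2 | 0⟩
  P = {0,6}:  v_{0} + v_{6} = v_{4}  so sig = ⟨2 | 1⟩
  P = {1,7}:  v_{1} + v_{7} = v_{6}  so sig = ⟨2 | 1⟩
  P = {2,6}:  v_{2} + v_{6} = v_{1}  so sig = ⟨2 | 1⟩
  P = {3,6}:  v_{3} + v_{6} = v_{7}  so sig = ⟨2 | 1⟩
  P = {4,5}:  v_{4} + v_{5} = v_{6}  so sig = ⟨2 | 1⟩
  P = {2,4}:  v_{2} + v_{4} = v_{0} + v_{1}  so sig = ⟨2 | 1 1⟩
  P = {3,4}:  v_{3} + v_{4} = v_{0} + v_{7}  so sig = ⟨2 | 1 1⟩

so the primitive-relation signature multiset is
    |P|=2: 10 collections, coeffs (), (), (), (1), (1), (1), (1), (1), (1,1), (1,1)


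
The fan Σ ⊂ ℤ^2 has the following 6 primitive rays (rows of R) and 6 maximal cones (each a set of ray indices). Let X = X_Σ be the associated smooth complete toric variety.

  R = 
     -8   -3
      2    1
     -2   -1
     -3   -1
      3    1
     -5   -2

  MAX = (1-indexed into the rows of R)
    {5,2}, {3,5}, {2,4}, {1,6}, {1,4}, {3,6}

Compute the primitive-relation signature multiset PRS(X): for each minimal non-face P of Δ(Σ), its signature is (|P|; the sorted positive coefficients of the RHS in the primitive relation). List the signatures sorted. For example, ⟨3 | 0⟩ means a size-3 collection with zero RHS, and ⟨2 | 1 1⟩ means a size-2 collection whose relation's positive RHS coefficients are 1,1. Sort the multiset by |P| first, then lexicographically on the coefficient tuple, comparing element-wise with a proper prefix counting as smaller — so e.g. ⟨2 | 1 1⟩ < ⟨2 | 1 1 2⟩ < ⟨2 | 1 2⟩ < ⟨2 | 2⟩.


Σ has 9 primitive collections:

  P={2,3}:  v_{2} + v_{3} = 0 ; sig = ⟨2 | 0⟩
  P={4,5}:  v_{4} + v_{5} = 0 ; sig = ⟨2 | 0⟩
  P={1,5}:  v_{1} + v_{5} = v_{6} ; sig = ⟨2 | 1⟩
  P={2,6}:  v_{2} + v_{6} = v_{4} ; sig = ⟨2 | 1⟩
  P={3,4}:  v_{3} + v_{4} = v_{6} ; sig = ⟨2 | 1⟩
  P={4,6}:  v_{4} + v_{6} = v_{1} ; sig = ⟨2 | 1⟩
  P={5,6}:  v_{5} + v_{6} = v_{3} ; sig = ⟨2 | 1⟩
  P={1,2}:  v_{1} + v_{2} = 2·v_{4} ; sig = ⟨2 | 2⟩
  P={1,3}:  v_{1} + v_{3} = 2·v_{6} ; sig = ⟨2 | 2⟩

so the primitive-relation signature multiset is
[⟨2 | 0⟩, ⟨2 | 0⟩, ⟨2 | 1⟩, ⟨2 | 1⟩, ⟨2 | 1⟩, ⟨2 | 1⟩, ⟨2 | 1⟩, ⟨2 | 2⟩, ⟨2 | 2⟩]


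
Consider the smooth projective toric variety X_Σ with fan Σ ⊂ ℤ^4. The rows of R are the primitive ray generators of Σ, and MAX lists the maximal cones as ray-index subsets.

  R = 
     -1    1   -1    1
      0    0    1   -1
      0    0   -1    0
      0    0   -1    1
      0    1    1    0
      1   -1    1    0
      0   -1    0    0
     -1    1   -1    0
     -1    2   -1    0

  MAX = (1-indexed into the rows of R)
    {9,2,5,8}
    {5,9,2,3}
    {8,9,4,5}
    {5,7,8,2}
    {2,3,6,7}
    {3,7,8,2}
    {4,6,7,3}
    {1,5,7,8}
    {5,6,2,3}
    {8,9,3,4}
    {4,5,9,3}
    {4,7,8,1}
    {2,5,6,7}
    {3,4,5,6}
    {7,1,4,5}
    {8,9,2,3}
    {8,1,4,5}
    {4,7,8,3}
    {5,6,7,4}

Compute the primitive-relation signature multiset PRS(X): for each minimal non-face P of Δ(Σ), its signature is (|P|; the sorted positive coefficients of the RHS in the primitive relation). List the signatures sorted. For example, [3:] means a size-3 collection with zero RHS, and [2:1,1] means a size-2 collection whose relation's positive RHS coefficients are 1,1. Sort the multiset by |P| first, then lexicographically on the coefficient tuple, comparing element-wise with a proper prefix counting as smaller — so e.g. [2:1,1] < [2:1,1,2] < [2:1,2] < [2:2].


11 collections generate NE(X_Σ); each relation:

  {2,4}:  v_{2} + v_{4} = 0  →  sig = [2:]
  {6,8}:  v_{6} + v_{8} = 0  →  sig = [2:]
  {7,9}:  v_{7} + v_{9} = v_{8}  →  sig = [2:1]
  {1,3}:  v_{1} + v_{3} = v_{4} + v_{8}  →  sig = [2:1,1]
  {6,9}:  v_{6} + v_{9} = v_{3} + v_{5}  →  sig = [2:1,1]
  {1,2}:  v_{1} + v_{2} = v_{5} + v_{7} + v_{8}  →  sig = [2:1,1,1]
  {1,6}:  v_{1} + v_{6} = v_{4} + v_{5} + v_{7}  →  sig = [2:1,1,1]
  {1,9}:  v_{1} + v_{9} = v_{4} + v_{5} + 2·v_{8}  →  sig = [2:1,1,2]
  {3,5,7}:  v_{3} + v_{5} + v_{7} = 0  →  sig = [3:]
  {3,5,8}:  v_{3} + v_{5} + v_{8} = v_{9}  →  sig = [3:1]
  {4,5,7,8}:  v_{4} + v_{5} + v_{7} + v_{8} = v_{1}  →  sig = [4:1]

Sorted signature multiset PRS(X):
    [2:]
    [2:]
    [2:1]
    [2:1,1]
    [2:1,1]
    [2:1,1,1]
    [2:1,1,1]
    [2:1,1,2]
    [3:]
    [3:1]
    [4:1]


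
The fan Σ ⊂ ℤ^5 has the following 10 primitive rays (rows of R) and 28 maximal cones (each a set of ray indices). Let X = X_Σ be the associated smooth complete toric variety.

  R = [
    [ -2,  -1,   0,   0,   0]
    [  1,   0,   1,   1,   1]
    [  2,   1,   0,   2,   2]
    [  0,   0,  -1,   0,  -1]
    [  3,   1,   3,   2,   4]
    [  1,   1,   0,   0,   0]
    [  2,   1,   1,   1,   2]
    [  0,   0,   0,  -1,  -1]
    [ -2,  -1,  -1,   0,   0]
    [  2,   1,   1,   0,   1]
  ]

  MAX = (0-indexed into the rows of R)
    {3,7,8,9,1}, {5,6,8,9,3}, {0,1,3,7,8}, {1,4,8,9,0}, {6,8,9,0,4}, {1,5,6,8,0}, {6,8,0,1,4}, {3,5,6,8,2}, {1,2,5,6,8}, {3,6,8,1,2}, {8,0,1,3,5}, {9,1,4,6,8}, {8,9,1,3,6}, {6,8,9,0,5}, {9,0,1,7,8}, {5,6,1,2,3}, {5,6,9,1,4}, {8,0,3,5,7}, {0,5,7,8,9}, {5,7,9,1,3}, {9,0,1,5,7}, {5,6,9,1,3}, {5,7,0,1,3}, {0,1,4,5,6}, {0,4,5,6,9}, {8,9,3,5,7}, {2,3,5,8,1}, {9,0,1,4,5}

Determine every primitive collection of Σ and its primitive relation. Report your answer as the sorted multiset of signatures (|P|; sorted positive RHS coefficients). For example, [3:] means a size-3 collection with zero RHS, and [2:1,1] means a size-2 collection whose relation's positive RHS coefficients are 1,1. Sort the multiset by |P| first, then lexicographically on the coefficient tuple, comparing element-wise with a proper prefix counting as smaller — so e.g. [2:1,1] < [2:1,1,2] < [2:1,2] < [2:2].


The 14 primitive collections of Σ (r=10, n=5):

  P = {6,7}:  v_{6} + v_{7} = v_{9}  →  sig = [2:1]
  P = {2,7}:  v_{2} + v_{7} = v_{3} + v_{6}  →  sig = [2:1,1]
  P = {3,4}:  v_{3} + v_{4} = v_{1} + v_{6}  →  sig = [2:1,1]
  P = {4,7}:  v_{4} + v_{7} = v_{0} + v_{1} + 2·v_{9}  →  sig = [2:1,1,2]
  P = {2,4}:  v_{2} + v_{4} = 2·v_{1} + v_{5} + 2·v_{6} + v_{8}  →  sig = [2:1,1,2,2]
  P = {2,9}:  v_{2} + v_{9} = v_{3} + 2·v_{6}  →  sig = [2:1,2]
  P = {0,2}:  v_{0} + v_{2} = 2·v_{1} + 2·v_{5} + 2·v_{8}  →  sig = [2:2,2,2]
  P = {0,3,9}:  v_{0} + v_{3} + v_{9} = 0  →  sig = [3:]
  P = {0,3,6}:  v_{0} + v_{3} + v_{6} = v_{1} + v_{5} + v_{8}  →  sig = [3:1,1,1]
  P = {4,5,8}:  v_{4} + v_{5} + v_{8} = v_{0} + 2·v_{6}  →  sig = [3:1,2]
  P = {1,5,7,8}:  v_{1} + v_{5} + v_{7} + v_{8} = 0  →  sig = [4:]
  P = {0,1,6,9}:  v_{0} + v_{1} + v_{6} + v_{9} = v_{4}  →  sig = [4:1]
  P = {1,5,8,9}:  v_{1} + v_{5} + v_{8} + v_{9} = v_{6}  →  sig = [4:1]
  P = {1,3,5,6,8}:  v_{1} + v_{3} + v_{5} + v_{6} + v_{8} = v_{2}  →  sig = [5:1]

so the primitive-relation signature multiset is
[[2:1], [2:1,1], [2:1,1], [2:1,1,2], [2:1,1,2,2], [2:1,2], [2:2,2,2], [3:], [3:1,1,1], [3:1,2], [4:], [4:1], [4:1], [5:1]]


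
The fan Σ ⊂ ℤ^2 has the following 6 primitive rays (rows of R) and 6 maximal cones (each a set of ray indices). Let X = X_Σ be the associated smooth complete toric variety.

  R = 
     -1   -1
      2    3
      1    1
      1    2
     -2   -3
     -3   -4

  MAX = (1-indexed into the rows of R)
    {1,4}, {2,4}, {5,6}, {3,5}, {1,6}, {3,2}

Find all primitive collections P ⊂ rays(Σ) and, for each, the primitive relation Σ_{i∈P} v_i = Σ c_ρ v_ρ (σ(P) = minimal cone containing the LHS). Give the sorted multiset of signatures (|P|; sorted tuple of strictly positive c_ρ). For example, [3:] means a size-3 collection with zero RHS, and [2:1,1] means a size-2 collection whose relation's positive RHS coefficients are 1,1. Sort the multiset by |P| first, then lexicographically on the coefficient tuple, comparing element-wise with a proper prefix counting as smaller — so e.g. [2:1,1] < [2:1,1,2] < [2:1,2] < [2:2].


9 minimal non-faces of Δ(Σ) (on 6 rays):

  P={1,3}:  v_{1} + v_{3} = 0  ⟹  sig = [2:]
  P={2,5}:  v_{2} + v_{5} = 0  ⟹  sig = [2:]
  P={1,2}:  v_{1} + v_{2} = v_{4}  ⟹  sig = [2:1]
  P={1,5}:  v_{1} + v_{5} = v_{6}  ⟹  sig = [2:1]
  P={2,6}:  v_{2} + v_{6} = v_{1}  ⟹  sig = [2:1]
  P={3,4}:  v_{3} + v_{4} = v_{2}  ⟹  sig = [2:1]
  P={3,6}:  v_{3} + v_{6} = v_{5}  ⟹  sig = [2:1]
  P={4,5}:  v_{4} + v_{5} = v_{1}  ⟹  sig = [2:1]
  P={4,6}:  v_{4} + v_{6} = 2·v_{1}  ⟹  sig = [2:2]

Hence PRS(X_Σ) =
    [2:]
    [2:]
    [2:1]
    [2:1]
    [2:1]
    [2:1]
    [2:1]
    [2:1]
    [2:2]


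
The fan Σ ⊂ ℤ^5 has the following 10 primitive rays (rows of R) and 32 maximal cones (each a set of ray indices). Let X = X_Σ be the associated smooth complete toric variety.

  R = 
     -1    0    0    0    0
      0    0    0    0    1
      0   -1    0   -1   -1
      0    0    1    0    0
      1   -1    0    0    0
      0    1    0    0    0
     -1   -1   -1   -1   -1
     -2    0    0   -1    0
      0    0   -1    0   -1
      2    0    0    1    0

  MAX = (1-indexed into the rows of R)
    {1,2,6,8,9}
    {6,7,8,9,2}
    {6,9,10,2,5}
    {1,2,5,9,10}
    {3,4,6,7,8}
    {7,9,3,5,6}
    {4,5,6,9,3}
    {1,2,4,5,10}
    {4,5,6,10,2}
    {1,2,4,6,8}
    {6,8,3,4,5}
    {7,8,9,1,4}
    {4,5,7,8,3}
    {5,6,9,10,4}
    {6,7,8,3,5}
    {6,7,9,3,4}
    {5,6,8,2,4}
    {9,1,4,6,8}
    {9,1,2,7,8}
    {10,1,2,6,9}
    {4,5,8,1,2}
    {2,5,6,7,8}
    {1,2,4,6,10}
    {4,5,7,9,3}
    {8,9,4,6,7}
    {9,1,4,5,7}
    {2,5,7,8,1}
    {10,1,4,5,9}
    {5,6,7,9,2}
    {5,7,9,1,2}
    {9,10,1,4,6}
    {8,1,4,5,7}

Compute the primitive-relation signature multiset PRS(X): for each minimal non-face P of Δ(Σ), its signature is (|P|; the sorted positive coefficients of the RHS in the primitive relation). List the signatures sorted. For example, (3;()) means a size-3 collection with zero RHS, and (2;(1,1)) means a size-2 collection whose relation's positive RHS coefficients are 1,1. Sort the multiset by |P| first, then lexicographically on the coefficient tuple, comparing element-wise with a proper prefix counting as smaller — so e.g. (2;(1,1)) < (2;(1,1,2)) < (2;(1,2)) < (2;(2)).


Primitive collections (12):

  P={8,10}:  v_{8} + v_{10} = 0  so sig = (2;())
  P={1,3}:  v_{1} + v_{3} = v_{4} + v_{7}  so sig = (2;(1,1))
  P={7,10}:  v_{7} + v_{10} = v_{5} + v_{9}  so sig = (2;(1,1))
  P={3,10}:  v_{3} + v_{10} = v_{4} + 2·v_{5} + v_{6} + v_{9}  so sig = (2;(1,1,1,2))
  P={2,3}:  v_{2} + v_{3} = 2·v_{5} + v_{6} + v_{8}  so sig = (2;(1,1,2))
  P={1,5,6}:  v_{1} + v_{5} + v_{6} = 0  so sig = (3;())
  P={2,4,9}:  v_{2} + v_{4} + v_{9} = 0  so sig = (3;())
  P={5,8,9}:  v_{5} + v_{8} + v_{9} = v_{7}  so sig = (3;(1))
  P={1,6,7}:  v_{1} + v_{6} + v_{7} = v_{8} + v_{9}  so sig = (3;(1,1))
  P={2,4,7}:  v_{2} + v_{4} + v_{7} = v_{5} + v_{8}  so sig = (3;(1,1))
  P={3,8,9}:  v_{3} + v_{8} + v_{9} = v_{4} + v_{6} + 2·v_{7}  so sig = (3;(1,1,2))
  P={4,5,6,7}:  v_{4} + v_{5} + v_{6} + v_{7} = v_{3}  so sig = (4;(1))

Sorted signature multiset PRS(X):
    |P|=2: 5 collections, coeffs (), (1,1), (1,1), (1,1,1,2), (1,1,2)
    |P|=3: 6 collections, coeffs (), (), (1), (1,1), (1,1), (1,1,2)
    |P|=4: 1 collection, coeffs (1)


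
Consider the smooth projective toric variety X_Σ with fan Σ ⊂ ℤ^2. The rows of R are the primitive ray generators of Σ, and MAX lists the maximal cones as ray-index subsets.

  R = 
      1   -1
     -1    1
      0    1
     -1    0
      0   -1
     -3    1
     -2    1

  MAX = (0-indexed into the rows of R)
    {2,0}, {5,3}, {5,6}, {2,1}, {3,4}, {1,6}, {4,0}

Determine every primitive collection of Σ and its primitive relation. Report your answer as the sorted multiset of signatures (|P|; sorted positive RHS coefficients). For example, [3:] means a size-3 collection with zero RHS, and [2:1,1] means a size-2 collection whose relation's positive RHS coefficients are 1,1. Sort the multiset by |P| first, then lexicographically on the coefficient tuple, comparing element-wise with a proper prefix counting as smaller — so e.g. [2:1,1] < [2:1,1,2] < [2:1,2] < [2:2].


|primitive collections| = 14. Relations:

  P = {0,1}:  v_{0} + v_{1} = 0  ⟹  sig = [2:]
  P = {2,4}:  v_{2} + v_{4} = 0  ⟹  sig = [2:]
  P = {0,3}:  v_{0} + v_{3} = v_{4}  ⟹  sig = [2:1]
  P = {0,6}:  v_{0} + v_{6} = v_{3}  ⟹  sig = [2:1]
  P = {1,3}:  v_{1} + v_{3} = v_{6}  ⟹  sig = [2:1]
  P = {1,4}:  v_{1} + v_{4} = v_{3}  ⟹  sig = [2:1]
  P = {2,3}:  v_{2} + v_{3} = v_{1}  ⟹  sig = [2:1]
  P = {3,6}:  v_{3} + v_{6} = v_{5}  ⟹  sig = [2:1]
  P = {2,5}:  v_{2} + v_{5} = v_{1} + v_{6}  ⟹  sig = [2:1,1]
  P = {0,5}:  v_{0} + v_{5} = 2·v_{3}  ⟹  sig = [2:2]
  P = {1,5}:  v_{1} + v_{5} = 2·v_{6}  ⟹  sig = [2:2]
  P = {2,6}:  v_{2} + v_{6} = 2·v_{1}  ⟹  sig = [2:2]
  P = {4,6}:  v_{4} + v_{6} = 2·v_{3}  ⟹  sig = [2:2]
  P = {4,5}:  v_{4} + v_{5} = 3·v_{3}  ⟹  sig = [2:3]

Signatures (|P|; sorted positive RHS coefficients), sorted:
    [2:]
    [2:]
    [2:1]
    [2:1]
    [2:1]
    [2:1]
    [2:1]
    [2:1]
    [2:1,1]
    [2:2]
    [2:2]
    [2:2]
    [2:2]
    [2:3]


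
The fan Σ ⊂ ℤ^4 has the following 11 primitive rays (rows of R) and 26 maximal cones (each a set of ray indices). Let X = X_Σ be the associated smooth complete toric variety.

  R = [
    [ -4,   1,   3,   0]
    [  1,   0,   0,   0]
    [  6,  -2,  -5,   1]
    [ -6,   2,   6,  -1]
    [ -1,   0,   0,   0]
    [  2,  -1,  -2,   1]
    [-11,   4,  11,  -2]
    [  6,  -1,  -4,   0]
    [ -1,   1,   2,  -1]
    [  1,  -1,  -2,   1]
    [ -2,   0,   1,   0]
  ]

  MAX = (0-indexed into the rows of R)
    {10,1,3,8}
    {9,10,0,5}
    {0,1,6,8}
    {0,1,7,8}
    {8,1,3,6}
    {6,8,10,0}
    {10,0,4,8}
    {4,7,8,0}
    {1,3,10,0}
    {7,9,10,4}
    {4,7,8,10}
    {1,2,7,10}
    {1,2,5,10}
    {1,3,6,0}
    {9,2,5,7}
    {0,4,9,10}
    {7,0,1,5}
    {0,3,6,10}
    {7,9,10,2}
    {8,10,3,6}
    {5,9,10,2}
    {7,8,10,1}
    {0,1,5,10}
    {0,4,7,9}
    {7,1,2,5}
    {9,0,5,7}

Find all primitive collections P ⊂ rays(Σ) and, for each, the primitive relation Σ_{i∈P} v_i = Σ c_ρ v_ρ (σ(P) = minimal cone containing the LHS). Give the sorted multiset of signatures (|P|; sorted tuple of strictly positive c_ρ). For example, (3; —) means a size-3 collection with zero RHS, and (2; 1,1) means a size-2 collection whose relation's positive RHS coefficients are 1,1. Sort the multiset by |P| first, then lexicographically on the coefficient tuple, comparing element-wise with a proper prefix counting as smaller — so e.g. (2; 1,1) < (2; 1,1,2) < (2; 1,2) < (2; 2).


Minimal non-faces — 23 found among 11 rays, 26 max cones:

  • {1,4}:  v_{1} + v_{4} = 0  →  sig = (2; —)
  • {8,9}:  v_{8} + v_{9} = 0  →  sig = (2; —)
  • {0,2}:  v_{0} + v_{2} = v_{5}  →  sig = (2; 1)
  • {1,9}:  v_{1} + v_{9} = v_{5}  →  sig = (2; 1)
  • {4,5}:  v_{4} + v_{5} = v_{9}  →  sig = (2; 1)
  • {5,8}:  v_{5} + v_{8} = v_{1}  →  sig = (2; 1)
  • {2,6}:  v_{2} + v_{6} = v_{1} + v_{3}  →  sig = (2; 1,1)
  • {3,7}:  v_{3} + v_{7} = v_{1} + v_{8}  →  sig = (2; 1,1)
  • {6,9}:  v_{6} + v_{9} = v_{0} + v_{3}  →  sig = (2; 1,1)
  • {2,4}:  v_{2} + v_{4} = v_{7} + v_{9} + v_{10}  →  sig = (2; 1,1,1)
  • {2,8}:  v_{2} + v_{8} = v_{1} + v_{7} + v_{10}  →  sig = (2; 1,1,1)
  • {3,4}:  v_{3} + v_{4} = v_{0} + v_{8} + v_{10}  →  sig = (2; 1,1,1)
  • {3,9}:  v_{3} + v_{9} = v_{0} + v_{1} + v_{10}  →  sig = (2; 1,1,1)
  • {5,6}:  v_{5} + v_{6} = v_{0} + v_{1} + v_{3}  →  sig = (2; 1,1,1)
  • {3,5}:  v_{3} + v_{5} = v_{0} + 2·v_{1} + v_{10}  →  sig = (2; 1,1,2)
  • {6,7}:  v_{6} + v_{7} = v_{0} + v_{1} + 2·v_{8}  →  sig = (2; 1,1,2)
  • {2,3}:  v_{2} + v_{3} = 2·v_{1} + v_{10}  →  sig = (2; 1,2)
  • {4,6}:  v_{4} + v_{6} = 2·v_{0} + 2·v_{8} + v_{10}  →  sig = (2; 1,2,2)
  • {0,7,10}:  v_{0} + v_{7} + v_{10} = 0  →  sig = (3; —)
  • {0,3,8}:  v_{0} + v_{3} + v_{8} = v_{6}  →  sig = (3; 1)
  • {5,7,10}:  v_{5} + v_{7} + v_{10} = v_{2}  →  sig = (3; 1)
  • {1,6,10}:  v_{1} + v_{6} + v_{10} = 2·v_{3}  →  sig = (3; 2)
  • {0,1,8,10}:  v_{0} + v_{1} + v_{8} + v_{10} = v_{3}  →  sig = (4; 1)

Sorted signature multiset PRS(X):
[(2; —), (2; —), (2; 1), (2; 1), (2; 1), (2; 1), (2; 1,1), (2; 1,1), (2; 1,1), (2; 1,1,1), (2; 1,1,1), (2; 1,1,1), (2; 1,1,1), (2; 1,1,1), (2; 1,1,2), (2; 1,1,2), (2; 1,2), (2; 1,2,2), (3; —), (3; 1), (3; 1), (3; 2), (4; 1)]


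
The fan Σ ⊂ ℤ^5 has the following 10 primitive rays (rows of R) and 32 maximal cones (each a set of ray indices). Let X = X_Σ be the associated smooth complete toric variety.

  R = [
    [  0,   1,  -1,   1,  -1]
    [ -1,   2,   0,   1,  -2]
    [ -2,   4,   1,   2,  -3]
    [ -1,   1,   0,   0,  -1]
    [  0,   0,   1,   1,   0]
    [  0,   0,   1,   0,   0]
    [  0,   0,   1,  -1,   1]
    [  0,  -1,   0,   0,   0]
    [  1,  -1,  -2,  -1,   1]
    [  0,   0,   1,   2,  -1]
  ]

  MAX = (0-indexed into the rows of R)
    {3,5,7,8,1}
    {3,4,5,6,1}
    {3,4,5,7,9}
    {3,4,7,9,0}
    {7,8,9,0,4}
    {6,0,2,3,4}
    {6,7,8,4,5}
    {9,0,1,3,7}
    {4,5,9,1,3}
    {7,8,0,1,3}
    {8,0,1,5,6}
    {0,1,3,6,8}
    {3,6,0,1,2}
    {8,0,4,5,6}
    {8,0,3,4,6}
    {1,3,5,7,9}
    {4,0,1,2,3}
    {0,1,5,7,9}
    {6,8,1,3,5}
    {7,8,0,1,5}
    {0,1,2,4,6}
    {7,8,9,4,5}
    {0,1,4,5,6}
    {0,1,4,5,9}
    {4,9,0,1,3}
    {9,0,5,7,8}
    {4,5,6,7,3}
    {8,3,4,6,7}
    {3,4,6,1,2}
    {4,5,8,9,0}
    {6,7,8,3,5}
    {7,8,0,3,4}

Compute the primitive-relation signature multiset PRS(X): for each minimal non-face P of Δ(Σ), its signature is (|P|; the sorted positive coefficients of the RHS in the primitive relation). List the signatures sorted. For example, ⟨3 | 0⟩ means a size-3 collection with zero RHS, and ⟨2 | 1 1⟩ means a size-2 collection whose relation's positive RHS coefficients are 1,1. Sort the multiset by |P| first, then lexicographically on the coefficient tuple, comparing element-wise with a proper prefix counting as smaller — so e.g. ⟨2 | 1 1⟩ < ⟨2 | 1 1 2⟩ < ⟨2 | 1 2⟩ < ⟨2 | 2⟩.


15 collections generate NE(X_Σ); each relation:

  P = {6,9}:  v_{6} + v_{9} = v_{4} + v_{5} — sig = ⟨2 | 1 1⟩
  P = {2,7}:  v_{2} + v_{7} = v_{1} + v_{3} + v_{4} — sig = ⟨2 | 1 1 1⟩
  P = {2,5}:  v_{2} + v_{5} = 2·v_{1} + v_{4} + v_{6} — sig = ⟨2 | 1 1 2⟩
  P = {2,8}:  v_{2} + v_{8} = 2·v_{0} + v_{3} + v_{6} — sig = ⟨2 | 1 1 2⟩
  P = {2,9}:  v_{2} + v_{9} = 2·v_{1} + 2·v_{4} — sig = ⟨2 | 2 2⟩
  P = {0,6,7}:  v_{0} + v_{6} + v_{7} = 0 — sig = ⟨3 | 0⟩
  P = {0,3,5}:  v_{0} + v_{3} + v_{5} = v_{1} — sig = ⟨3 | 1⟩
  P = {1,4,8}:  v_{1} + v_{4} + v_{8} = v_{0} — sig = ⟨3 | 1⟩
  P = {1,4,7}:  v_{1} + v_{4} + v_{7} = v_{3} + v_{9} — sig = ⟨3 | 1 1⟩
  P = {1,6,7}:  v_{1} + v_{6} + v_{7} = v_{3} + v_{5} — sig = ⟨3 | 1 1⟩
  P = {3,8,9}:  v_{3} + v_{8} + v_{9} = v_{0} + v_{7} — sig = ⟨3 | 1 1⟩
  P = {1,8,9}:  v_{1} + v_{8} + v_{9} = 2·v_{0} + v_{5} + v_{7} — sig = ⟨3 | 1 1 2⟩
  P = {3,4,5,8}:  v_{3} + v_{4} + v_{5} + v_{8} = 0 — sig = ⟨4 | 0⟩
  P = {0,4,5,7}:  v_{0} + v_{4} + v_{5} + v_{7} = v_{9} — sig = ⟨4 | 1⟩
  P = {0,1,3,4,6}:  v_{0} + v_{1} + v_{3} + v_{4} + v_{6} = v_{2} — sig = ⟨5 | 1⟩

Sorted signature multiset PRS(X):
    ⟨2 | 1 1⟩
    ⟨2 | 1 1 1⟩
    ⟨2 | 1 1 2⟩
    ⟨2 | 1 1 2⟩
    ⟨2 | 2 2⟩
    ⟨3 | 0⟩
    ⟨3 | 1⟩
    ⟨3 | 1⟩
    ⟨3 | 1 1⟩
    ⟨3 | 1 1⟩
    ⟨3 | 1 1⟩
    ⟨3 | 1 1 2⟩
    ⟨4 | 0⟩
    ⟨4 | 1⟩
    ⟨5 | 1⟩
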